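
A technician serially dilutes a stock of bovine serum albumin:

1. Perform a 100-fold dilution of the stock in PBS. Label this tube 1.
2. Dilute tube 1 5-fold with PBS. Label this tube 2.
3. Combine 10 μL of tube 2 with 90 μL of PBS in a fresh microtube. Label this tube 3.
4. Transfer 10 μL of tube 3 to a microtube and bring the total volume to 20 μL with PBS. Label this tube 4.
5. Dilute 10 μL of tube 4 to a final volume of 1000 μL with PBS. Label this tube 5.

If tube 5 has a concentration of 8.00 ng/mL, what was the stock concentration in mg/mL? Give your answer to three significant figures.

8.00 mg/mL

Step 1: 100-fold → factor 100
Step 2: 5-fold → factor 5
Step 3: 10 μL + 90 μL = 100 μL total → factor 100/10 = 10
Step 4: 10 μL brought to 20 μL → factor 20/10 = 2
Step 5: 10 μL brought to 1000 μL → factor 1000/10 = 100
Overall dilution factor = 100 × 5 × 10 × 2 × 100 = 1 × 10^6
Stock = 8.00 ng/mL × 1 × 10^6 = 8.000 × 10^6 ng/mL = 8.00 mg/mL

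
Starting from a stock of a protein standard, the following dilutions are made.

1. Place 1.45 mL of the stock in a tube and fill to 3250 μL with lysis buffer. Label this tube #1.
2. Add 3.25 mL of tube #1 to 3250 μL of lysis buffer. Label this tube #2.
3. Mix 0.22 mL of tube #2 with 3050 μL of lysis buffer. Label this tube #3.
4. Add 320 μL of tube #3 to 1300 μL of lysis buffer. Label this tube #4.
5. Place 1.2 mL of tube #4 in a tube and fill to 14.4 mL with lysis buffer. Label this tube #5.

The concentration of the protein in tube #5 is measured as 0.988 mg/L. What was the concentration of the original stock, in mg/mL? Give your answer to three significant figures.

Step 1: 1.45 mL brought to 3250 μL → factor 3.25/1.45 = 2.2414
Step 2: 3.25 mL + 3250 μL = 6.5 mL total → factor 6.5/3.25 = 2
Step 3: 0.22 mL + 3050 μL = 3.27 mL total → factor 3.27/0.22 = 14.864
Step 4: 320 μL + 1300 μL = 1620 μL total → factor 1620/320 = 5.0625
Step 5: 1.2 mL brought to 14.4 mL → factor 14.4/1.2 = 12
Overall dilution factor = 2.2414 × 2 × 14.864 × 5.0625 × 12 = 4047.8
Stock = 0.988 mg/L × 4047.8 = 3999 mg/L = 4.00 mg/mL

4.00 mg/mL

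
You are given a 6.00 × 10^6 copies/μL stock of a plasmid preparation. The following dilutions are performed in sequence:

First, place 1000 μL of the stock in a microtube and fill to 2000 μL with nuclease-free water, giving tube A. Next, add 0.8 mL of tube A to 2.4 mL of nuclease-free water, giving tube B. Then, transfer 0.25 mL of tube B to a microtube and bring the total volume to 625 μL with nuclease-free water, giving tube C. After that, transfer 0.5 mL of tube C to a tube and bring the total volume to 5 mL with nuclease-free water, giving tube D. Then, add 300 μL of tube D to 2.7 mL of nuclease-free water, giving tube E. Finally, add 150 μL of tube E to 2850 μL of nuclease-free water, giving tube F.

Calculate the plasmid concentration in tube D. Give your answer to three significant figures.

3.00 × 10^4 copies/μL

Step 1: 1000 μL brought to 2000 μL → factor 2000/1000 = 2
Step 2: 0.8 mL + 2.4 mL = 3.2 mL total → factor 3.2/0.8 = 4
Step 3: 0.25 mL brought to 625 μL → factor 0.625/0.25 = 2.5
Step 4: 0.5 mL brought to 5 mL → factor 5/0.5 = 10
Dilution factor through tube D = 2 × 4 × 2.5 × 10 = 200
[tube D] = 6.00 × 10^6 copies/μL / 200 = 3.00 × 10^4 copies/μL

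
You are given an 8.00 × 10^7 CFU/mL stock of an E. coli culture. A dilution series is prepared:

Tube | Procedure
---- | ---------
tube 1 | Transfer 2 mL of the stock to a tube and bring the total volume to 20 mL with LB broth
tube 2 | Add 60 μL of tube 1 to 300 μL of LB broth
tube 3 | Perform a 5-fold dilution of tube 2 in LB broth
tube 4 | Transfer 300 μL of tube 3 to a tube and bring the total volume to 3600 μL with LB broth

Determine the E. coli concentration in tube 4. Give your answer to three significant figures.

Step 1: 2 mL brought to 20 mL → factor 20/2 = 10
Step 2: 60 μL + 300 μL = 360 μL total → factor 360/60 = 6
Step 3: 5-fold → factor 5
Step 4: 300 μL brought to 3600 μL → factor 3600/300 = 12
Overall dilution factor = 10 × 6 × 5 × 12 = 3600
Final = 8.00 × 10^7 CFU/mL / 3600 = 2.22 × 10^4 CFU/mL

2.22 × 10^4 CFU/mL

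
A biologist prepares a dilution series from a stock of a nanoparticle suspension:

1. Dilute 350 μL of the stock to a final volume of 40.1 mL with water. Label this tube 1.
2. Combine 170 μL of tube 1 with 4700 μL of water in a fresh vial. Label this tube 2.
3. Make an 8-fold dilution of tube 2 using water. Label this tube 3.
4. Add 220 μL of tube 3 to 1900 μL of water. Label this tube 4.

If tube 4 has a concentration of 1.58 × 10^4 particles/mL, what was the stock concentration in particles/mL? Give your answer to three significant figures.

Step 1: 350 μL brought to 40.1 mL → factor 40100/350 = 114.57
Step 2: 170 μL + 4700 μL = 4870 μL total → factor 4870/170 = 28.647
Step 3: 8-fold → factor 8
Step 4: 220 μL + 1900 μL = 2120 μL total → factor 2120/220 = 9.6364
Overall dilution factor = 114.57 × 28.647 × 8 × 9.6364 = 2.5302 × 10^5
Stock = 1.58 × 10^4 particles/mL × 2.5302 × 10^5 = 4.00 × 10^9 particles/mL

4.00 × 10^9 particles/mL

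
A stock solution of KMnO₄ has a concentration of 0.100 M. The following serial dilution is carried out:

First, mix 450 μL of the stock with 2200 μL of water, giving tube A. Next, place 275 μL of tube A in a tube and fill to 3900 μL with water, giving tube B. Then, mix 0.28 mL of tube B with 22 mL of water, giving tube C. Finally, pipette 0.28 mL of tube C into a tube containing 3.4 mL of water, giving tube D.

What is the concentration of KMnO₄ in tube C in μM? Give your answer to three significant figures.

Step 1: 450 μL + 2200 μL = 2650 μL total → factor 2650/450 = 5.8889
Step 2: 275 μL brought to 3900 μL → factor 3900/275 = 14.182
Step 3: 0.28 mL + 22 mL = 22.28 mL total → factor 22.28/0.28 = 79.571
Dilution factor through tube C = 5.8889 × 14.182 × 79.571 = 6645.4
[tube C] = 0.100 M / 6645.4 = 1.505 × 10^-5 M = 15.0 μM

15.0 μM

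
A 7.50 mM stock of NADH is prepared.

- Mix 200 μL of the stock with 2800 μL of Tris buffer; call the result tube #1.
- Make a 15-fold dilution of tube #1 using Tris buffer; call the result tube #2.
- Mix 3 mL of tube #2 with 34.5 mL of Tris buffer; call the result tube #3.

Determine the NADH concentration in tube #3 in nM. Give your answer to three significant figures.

Step 1: 200 μL + 2800 μL = 3000 μL total → factor 3000/200 = 15
Step 2: 15-fold → factor 15
Step 3: 3 mL + 34.5 mL = 37.5 mL total → factor 37.5/3 = 12.5
Overall dilution factor = 15 × 15 × 12.5 = 2812.5
Final = 7.50 mM / 2812.5 = 0.002667 mM = 2.67 × 10^3 nM

2.67 × 10^3 nM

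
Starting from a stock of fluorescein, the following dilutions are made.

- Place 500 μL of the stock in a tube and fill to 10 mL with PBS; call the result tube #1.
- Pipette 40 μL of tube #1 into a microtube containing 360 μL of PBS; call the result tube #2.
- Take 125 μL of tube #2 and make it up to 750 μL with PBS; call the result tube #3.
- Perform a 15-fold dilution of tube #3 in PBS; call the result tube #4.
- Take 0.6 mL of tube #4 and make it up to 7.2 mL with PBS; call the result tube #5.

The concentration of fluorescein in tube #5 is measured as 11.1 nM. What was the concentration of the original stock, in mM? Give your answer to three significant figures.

2.40 mM

Step 1: 500 μL brought to 10 mL → factor 10000/500 = 20
Step 2: 40 μL + 360 μL = 400 μL total → factor 400/40 = 10
Step 3: 125 μL brought to 750 μL → factor 750/125 = 6
Step 4: 15-fold → factor 15
Step 5: 0.6 mL brought to 7.2 mL → factor 7.2/0.6 = 12
Overall dilution factor = 20 × 10 × 6 × 15 × 12 = 2.16 × 10^5
Stock = 11.1 nM × 2.16 × 10^5 = 2.398 × 10^6 nM = 2.40 mM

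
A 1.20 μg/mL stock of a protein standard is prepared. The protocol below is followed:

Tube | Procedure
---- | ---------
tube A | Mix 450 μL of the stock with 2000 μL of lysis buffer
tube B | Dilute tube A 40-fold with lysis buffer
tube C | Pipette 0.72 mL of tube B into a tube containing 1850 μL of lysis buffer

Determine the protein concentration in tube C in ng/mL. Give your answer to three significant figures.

1.54 ng/mL

Step 1: 450 μL + 2000 μL = 2450 μL total → factor 2450/450 = 5.4444
Step 2: 40-fold → factor 40
Step 3: 0.72 mL + 1850 μL = 2.57 mL total → factor 2.57/0.72 = 3.5694
Overall dilution factor = 5.4444 × 40 × 3.5694 = 777.35
Final = 1.20 μg/mL / 777.35 = 0.001544 μg/mL = 1.54 ng/mL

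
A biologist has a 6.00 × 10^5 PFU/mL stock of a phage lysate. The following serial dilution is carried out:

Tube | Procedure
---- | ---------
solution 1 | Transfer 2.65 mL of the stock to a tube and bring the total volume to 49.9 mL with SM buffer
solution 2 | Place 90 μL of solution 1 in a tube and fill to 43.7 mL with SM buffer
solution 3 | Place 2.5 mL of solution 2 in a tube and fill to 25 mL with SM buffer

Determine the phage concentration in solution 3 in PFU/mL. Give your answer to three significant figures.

6.56 PFU/mL

Step 1: 2.65 mL brought to 49.9 mL → factor 49.9/2.65 = 18.83
Step 2: 90 μL brought to 43.7 mL → factor 43700/90 = 485.56
Step 3: 2.5 mL brought to 25 mL → factor 25/2.5 = 10
Overall dilution factor = 18.83 × 485.56 × 10 = 91431
Final = 6.00 × 10^5 PFU/mL / 91431 = 6.56 PFU/mL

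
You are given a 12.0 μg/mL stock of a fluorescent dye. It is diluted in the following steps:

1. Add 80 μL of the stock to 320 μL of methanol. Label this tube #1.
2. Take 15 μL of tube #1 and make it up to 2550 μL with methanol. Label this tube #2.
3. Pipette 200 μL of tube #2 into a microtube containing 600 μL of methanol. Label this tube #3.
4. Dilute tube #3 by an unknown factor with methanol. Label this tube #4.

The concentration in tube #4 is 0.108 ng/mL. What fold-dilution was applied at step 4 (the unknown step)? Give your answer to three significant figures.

Step 1: 80 μL + 320 μL = 400 μL total → factor 400/80 = 5
Step 2: 15 μL brought to 2550 μL → factor 2550/15 = 170
Step 3: 200 μL + 600 μL = 800 μL total → factor 800/200 = 4
Step 4: unknown factor x
Product of known-step factors = 3400
Overall factor = 12.0 μg/mL / (0.108 ng/mL) = 1.1111 × 10^5
x = 1.1111 × 10^5 / 3400 = 32.7

32.7-fold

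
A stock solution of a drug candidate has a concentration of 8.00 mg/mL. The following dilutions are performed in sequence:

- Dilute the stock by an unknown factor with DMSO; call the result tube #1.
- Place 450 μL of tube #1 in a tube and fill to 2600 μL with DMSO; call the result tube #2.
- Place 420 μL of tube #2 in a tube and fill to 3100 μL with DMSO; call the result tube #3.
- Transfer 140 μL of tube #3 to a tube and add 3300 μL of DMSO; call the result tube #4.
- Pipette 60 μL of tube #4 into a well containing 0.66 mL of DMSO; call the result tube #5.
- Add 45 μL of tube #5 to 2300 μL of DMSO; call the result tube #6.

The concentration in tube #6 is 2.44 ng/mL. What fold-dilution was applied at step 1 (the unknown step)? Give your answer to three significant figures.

Step 1: unknown factor x
Step 2: 450 μL brought to 2600 μL → factor 2600/450 = 5.7778
Step 3: 420 μL brought to 3100 μL → factor 3100/420 = 7.381
Step 4: 140 μL + 3300 μL = 3440 μL total → factor 3440/140 = 24.571
Step 5: 60 μL + 0.66 mL = 720 μL total → factor 720/60 = 12
Step 6: 45 μL + 2300 μL = 2345 μL total → factor 2345/45 = 52.111
Product of known-step factors = 6.5526 × 10^5
Overall factor = 8.00 mg/mL / (2.44 ng/mL) = 3.2787 × 10^6
x = 3.2787 × 10^6 / 6.5526 × 10^5 = 5.00

5.00-fold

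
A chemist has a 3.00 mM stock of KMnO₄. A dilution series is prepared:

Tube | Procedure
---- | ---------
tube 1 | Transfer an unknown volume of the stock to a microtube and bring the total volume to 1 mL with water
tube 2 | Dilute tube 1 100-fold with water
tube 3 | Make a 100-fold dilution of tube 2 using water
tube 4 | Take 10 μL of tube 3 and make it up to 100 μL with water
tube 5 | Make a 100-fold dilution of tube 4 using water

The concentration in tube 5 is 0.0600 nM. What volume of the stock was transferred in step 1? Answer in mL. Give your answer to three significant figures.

Step 1: v brought to 1 mL → factor = 1 mL/v
Step 2: 100-fold → factor 100
Step 3: 100-fold → factor 100
Step 4: 10 μL brought to 100 μL → factor 100/10 = 10
Step 5: 100-fold → factor 100
Product of known-step factors = 1 × 10^7
Overall factor = 3.00 mM / (0.0600 nM) = 5 × 10^7
Step-1 factor = 5 × 10^7 / 1 × 10^7 = 5
v = 1 mL / 5 = 0.200 mL

0.200 mL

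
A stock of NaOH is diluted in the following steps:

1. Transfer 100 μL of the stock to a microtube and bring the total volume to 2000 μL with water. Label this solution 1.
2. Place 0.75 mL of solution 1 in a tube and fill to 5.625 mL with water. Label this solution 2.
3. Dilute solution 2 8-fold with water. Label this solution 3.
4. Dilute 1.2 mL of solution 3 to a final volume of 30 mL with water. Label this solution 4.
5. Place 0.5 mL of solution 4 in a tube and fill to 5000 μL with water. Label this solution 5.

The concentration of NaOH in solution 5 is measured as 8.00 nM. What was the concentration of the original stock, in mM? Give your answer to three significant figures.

Step 1: 100 μL brought to 2000 μL → factor 2000/100 = 20
Step 2: 0.75 mL brought to 5.625 mL → factor 5.625/0.75 = 7.5
Step 3: 8-fold → factor 8
Step 4: 1.2 mL brought to 30 mL → factor 30/1.2 = 25
Step 5: 0.5 mL brought to 5000 μL → factor 5/0.5 = 10
Overall dilution factor = 20 × 7.5 × 8 × 25 × 10 = 3 × 10^5
Stock = 8.00 nM × 3 × 10^5 = 2.400 × 10^6 nM = 2.40 mM

2.40 mM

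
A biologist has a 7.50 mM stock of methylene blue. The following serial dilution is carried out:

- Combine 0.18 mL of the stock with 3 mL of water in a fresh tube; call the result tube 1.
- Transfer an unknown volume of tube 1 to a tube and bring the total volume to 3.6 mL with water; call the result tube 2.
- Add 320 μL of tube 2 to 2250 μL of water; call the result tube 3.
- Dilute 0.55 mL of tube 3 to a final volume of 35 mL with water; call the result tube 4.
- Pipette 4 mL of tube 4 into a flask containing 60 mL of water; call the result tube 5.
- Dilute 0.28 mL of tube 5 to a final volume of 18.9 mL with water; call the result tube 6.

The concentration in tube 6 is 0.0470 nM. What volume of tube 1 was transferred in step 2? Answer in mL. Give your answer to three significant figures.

0.220 mL

Step 1: 0.18 mL + 3 mL = 3.18 mL total → factor 3.18/0.18 = 17.667
Step 2: v brought to 3.6 mL → factor = 3.6 mL/v
Step 3: 320 μL + 2250 μL = 2570 μL total → factor 2570/320 = 8.0312
Step 4: 0.55 mL brought to 35 mL → factor 35/0.55 = 63.636
Step 5: 4 mL + 60 mL = 64 mL total → factor 64/4 = 16
Step 6: 0.28 mL brought to 18.9 mL → factor 18.9/0.28 = 67.5
Product of known-step factors = 9.7514 × 10^6
Overall factor = 7.50 mM / (0.0470 nM) = 1.5957 × 10^8
Step-2 factor = 1.5957 × 10^8 / 9.7514 × 10^6 = 16.364
v = 3.6 mL / 16.364 = 0.220 mL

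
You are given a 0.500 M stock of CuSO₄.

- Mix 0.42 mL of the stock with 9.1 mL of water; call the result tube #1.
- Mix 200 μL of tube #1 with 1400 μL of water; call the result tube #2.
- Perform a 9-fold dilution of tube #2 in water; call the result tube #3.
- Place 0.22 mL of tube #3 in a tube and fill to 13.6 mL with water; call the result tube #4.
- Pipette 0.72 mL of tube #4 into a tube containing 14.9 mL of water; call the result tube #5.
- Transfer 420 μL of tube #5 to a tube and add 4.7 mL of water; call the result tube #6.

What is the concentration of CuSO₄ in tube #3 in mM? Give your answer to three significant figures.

0.306 mM

Step 1: 0.42 mL + 9.1 mL = 9.52 mL total → factor 9.52/0.42 = 22.667
Step 2: 200 μL + 1400 μL = 1600 μL total → factor 1600/200 = 8
Step 3: 9-fold → factor 9
Dilution factor through tube #3 = 22.667 × 8 × 9 = 1632
[tube #3] = 0.500 M / 1632 = 0.0003064 M = 0.306 mM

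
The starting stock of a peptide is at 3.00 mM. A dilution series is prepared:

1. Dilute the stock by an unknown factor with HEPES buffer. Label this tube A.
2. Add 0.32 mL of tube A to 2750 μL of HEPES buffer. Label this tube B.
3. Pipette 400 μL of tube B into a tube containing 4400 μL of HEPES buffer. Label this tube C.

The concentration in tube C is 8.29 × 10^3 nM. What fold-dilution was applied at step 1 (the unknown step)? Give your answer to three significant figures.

3.14-fold

Step 1: unknown factor x
Step 2: 0.32 mL + 2750 μL = 3.07 mL total → factor 3.07/0.32 = 9.5938
Step 3: 400 μL + 4400 μL = 4800 μL total → factor 4800/400 = 12
Product of known-step factors = 115.12
Overall factor = 3.00 mM / (8.29 × 10^3 nM) = 361.88
x = 361.88 / 115.12 = 3.14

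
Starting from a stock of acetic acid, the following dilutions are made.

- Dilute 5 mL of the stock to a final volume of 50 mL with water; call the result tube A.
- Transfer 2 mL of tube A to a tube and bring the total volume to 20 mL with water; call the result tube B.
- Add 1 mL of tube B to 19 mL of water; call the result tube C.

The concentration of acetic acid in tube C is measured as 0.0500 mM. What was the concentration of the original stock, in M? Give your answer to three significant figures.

Step 1: 5 mL brought to 50 mL → factor 50/5 = 10
Step 2: 2 mL brought to 20 mL → factor 20/2 = 10
Step 3: 1 mL + 19 mL = 20 mL total → factor 20/1 = 20
Overall dilution factor = 10 × 10 × 20 = 2000
Stock = 0.0500 mM × 2000 = 100.0 mM = 0.100 M

0.100 M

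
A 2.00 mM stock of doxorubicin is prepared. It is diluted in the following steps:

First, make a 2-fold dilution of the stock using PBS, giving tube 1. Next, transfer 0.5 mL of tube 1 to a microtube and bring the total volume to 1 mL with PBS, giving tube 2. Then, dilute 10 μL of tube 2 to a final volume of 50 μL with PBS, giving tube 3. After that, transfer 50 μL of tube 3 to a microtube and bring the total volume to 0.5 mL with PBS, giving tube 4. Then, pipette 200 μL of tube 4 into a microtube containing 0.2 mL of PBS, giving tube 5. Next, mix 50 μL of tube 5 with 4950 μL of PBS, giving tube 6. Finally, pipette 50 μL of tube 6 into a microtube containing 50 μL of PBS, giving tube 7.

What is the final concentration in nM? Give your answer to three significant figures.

25.0 nM

Step 1: 2-fold → factor 2
Step 2: 0.5 mL brought to 1 mL → factor 1/0.5 = 2
Step 3: 10 μL brought to 50 μL → factor 50/10 = 5
Step 4: 50 μL brought to 0.5 mL → factor 500/50 = 10
Step 5: 200 μL + 0.2 mL = 400 μL total → factor 400/200 = 2
Step 6: 50 μL + 4950 μL = 5000 μL total → factor 5000/50 = 100
Step 7: 50 μL + 50 μL = 100 μL total → factor 100/50 = 2
Overall dilution factor = 2 × 2 × 5 × 10 × 2 × 100 × 2 = 80000
Final = 2.00 mM / 80000 = 2.500 × 10^-5 mM = 25.0 nM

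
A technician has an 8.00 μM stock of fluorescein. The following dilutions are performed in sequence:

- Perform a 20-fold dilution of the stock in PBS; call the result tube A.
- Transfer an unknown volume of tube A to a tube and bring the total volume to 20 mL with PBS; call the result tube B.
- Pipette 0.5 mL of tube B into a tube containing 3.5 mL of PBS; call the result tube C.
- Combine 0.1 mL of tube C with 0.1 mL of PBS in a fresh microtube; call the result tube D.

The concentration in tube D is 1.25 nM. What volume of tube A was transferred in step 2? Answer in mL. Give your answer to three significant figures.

Step 1: 20-fold → factor 20
Step 2: v brought to 20 mL → factor = 20 mL/v
Step 3: 0.5 mL + 3.5 mL = 4 mL total → factor 4/0.5 = 8
Step 4: 0.1 mL + 0.1 mL = 0.2 mL total → factor 0.2/0.1 = 2
Product of known-step factors = 320
Overall factor = 8.00 μM / (1.25 nM) = 6400
Step-2 factor = 6400 / 320 = 20
v = 20 mL / 20 = 1.00 mL

1.00 mL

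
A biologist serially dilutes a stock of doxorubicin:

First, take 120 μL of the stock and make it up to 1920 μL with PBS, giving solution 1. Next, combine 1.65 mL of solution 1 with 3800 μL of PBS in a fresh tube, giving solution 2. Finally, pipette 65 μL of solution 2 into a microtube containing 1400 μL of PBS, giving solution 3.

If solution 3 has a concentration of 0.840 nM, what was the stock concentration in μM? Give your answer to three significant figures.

1.00 μM

Step 1: 120 μL brought to 1920 μL → factor 1920/120 = 16
Step 2: 1.65 mL + 3800 μL = 5.45 mL total → factor 5.45/1.65 = 3.303
Step 3: 65 μL + 1400 μL = 1465 μL total → factor 1465/65 = 22.538
Overall dilution factor = 16 × 3.303 × 22.538 = 1191.1
Stock = 0.840 nM × 1191.1 = 1001 nM = 1.00 μM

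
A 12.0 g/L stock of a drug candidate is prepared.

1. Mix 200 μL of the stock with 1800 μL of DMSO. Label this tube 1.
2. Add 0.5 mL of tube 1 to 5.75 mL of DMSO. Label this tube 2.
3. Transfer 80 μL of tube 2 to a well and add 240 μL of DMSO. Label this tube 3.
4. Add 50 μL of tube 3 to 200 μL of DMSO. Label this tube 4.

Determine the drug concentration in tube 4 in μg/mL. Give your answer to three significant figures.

Step 1: 200 μL + 1800 μL = 2000 μL total → factor 2000/200 = 10
Step 2: 0.5 mL + 5.75 mL = 6.25 mL total → factor 6.25/0.5 = 12.5
Step 3: 80 μL + 240 μL = 320 μL total → factor 320/80 = 4
Step 4: 50 μL + 200 μL = 250 μL total → factor 250/50 = 5
Overall dilution factor = 10 × 12.5 × 4 × 5 = 2500
Final = 12.0 g/L / 2500 = 0.004800 g/L = 4.80 μg/mL

4.80 μg/mL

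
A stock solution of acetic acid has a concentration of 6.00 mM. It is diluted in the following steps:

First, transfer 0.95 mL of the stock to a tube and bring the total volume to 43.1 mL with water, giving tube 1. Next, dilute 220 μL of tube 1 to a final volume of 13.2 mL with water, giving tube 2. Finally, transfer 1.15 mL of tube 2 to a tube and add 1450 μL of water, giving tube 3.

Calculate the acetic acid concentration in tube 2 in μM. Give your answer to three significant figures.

2.20 μM

Step 1: 0.95 mL brought to 43.1 mL → factor 43.1/0.95 = 45.368
Step 2: 220 μL brought to 13.2 mL → factor 13200/220 = 60
Dilution factor through tube 2 = 45.368 × 60 = 2722.1
[tube 2] = 6.00 mM / 2722.1 = 0.002204 mM = 2.20 μM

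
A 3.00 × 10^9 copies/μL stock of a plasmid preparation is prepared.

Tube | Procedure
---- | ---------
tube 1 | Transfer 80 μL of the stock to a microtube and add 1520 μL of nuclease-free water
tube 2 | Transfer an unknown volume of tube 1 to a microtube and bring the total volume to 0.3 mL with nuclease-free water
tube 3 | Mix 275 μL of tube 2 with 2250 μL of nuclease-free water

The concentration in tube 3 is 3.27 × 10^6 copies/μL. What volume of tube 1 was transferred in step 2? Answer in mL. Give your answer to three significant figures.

0.0600 mL

Step 1: 80 μL + 1520 μL = 1600 μL total → factor 1600/80 = 20
Step 2: v brought to 0.3 mL → factor = 0.3 mL/v
Step 3: 275 μL + 2250 μL = 2525 μL total → factor 2525/275 = 9.1818
Product of known-step factors = 183.64
Overall factor = 3.00 × 10^9 copies/μL / (3.27 × 10^6 copies/μL) = 917.43
Step-2 factor = 917.43 / 183.64 = 4.9959
v = 0.3 mL / 4.9959 = 0.0600 mL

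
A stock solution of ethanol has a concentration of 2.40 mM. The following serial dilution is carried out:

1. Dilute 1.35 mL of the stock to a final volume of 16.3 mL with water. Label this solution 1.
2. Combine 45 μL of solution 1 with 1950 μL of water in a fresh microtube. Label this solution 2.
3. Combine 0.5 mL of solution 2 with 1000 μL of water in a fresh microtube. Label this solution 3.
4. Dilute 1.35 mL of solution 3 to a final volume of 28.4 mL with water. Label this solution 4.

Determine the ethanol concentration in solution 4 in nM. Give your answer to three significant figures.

71.0 nM

Step 1: 1.35 mL brought to 16.3 mL → factor 16.3/1.35 = 12.074
Step 2: 45 μL + 1950 μL = 1995 μL total → factor 1995/45 = 44.333
Step 3: 0.5 mL + 1000 μL = 1.5 mL total → factor 1.5/0.5 = 3
Step 4: 1.35 mL brought to 28.4 mL → factor 28.4/1.35 = 21.037
Overall dilution factor = 12.074 × 44.333 × 3 × 21.037 = 33782
Final = 2.40 mM / 33782 = 7.104 × 10^-5 mM = 71.0 nM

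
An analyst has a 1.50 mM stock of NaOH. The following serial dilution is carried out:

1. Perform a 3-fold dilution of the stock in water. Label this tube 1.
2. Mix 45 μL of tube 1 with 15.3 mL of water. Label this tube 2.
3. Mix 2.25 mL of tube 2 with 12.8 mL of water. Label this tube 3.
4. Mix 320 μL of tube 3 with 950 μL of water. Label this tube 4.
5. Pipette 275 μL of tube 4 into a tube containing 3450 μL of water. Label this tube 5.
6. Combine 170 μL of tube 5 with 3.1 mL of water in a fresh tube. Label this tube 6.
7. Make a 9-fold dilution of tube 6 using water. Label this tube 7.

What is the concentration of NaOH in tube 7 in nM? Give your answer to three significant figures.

0.0236 nM

Step 1: 3-fold → factor 3
Step 2: 45 μL + 15.3 mL = 15345 μL total → factor 15345/45 = 341
Step 3: 2.25 mL + 12.8 mL = 15.05 mL total → factor 15.05/2.25 = 6.6889
Step 4: 320 μL + 950 μL = 1270 μL total → factor 1270/320 = 3.9688
Step 5: 275 μL + 3450 μL = 3725 μL total → factor 3725/275 = 13.545
Step 6: 170 μL + 3.1 mL = 3270 μL total → factor 3270/170 = 19.235
Step 7: 9-fold → factor 9
Overall dilution factor = 3 × 341 × 6.6889 × 3.9688 × 13.545 × 19.235 × 9 = 6.3682 × 10^7
Final = 1.50 mM / 6.3682 × 10^7 = 2.355 × 10^-8 mM = 0.0236 nM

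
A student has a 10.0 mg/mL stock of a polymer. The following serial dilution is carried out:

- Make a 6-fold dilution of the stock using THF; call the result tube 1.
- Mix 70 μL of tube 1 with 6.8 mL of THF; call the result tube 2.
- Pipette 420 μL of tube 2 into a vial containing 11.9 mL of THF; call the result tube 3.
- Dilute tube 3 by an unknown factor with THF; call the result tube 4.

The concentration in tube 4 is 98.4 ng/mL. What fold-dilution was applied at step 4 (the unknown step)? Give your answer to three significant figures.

Step 1: 6-fold → factor 6
Step 2: 70 μL + 6.8 mL = 6870 μL total → factor 6870/70 = 98.143
Step 3: 420 μL + 11.9 mL = 12320 μL total → factor 12320/420 = 29.333
Step 4: unknown factor x
Product of known-step factors = 17273
Overall factor = 10.0 mg/mL / (98.4 ng/mL) = 1.0163 × 10^5
x = 1.0163 × 10^5 / 17273 = 5.88

5.88-fold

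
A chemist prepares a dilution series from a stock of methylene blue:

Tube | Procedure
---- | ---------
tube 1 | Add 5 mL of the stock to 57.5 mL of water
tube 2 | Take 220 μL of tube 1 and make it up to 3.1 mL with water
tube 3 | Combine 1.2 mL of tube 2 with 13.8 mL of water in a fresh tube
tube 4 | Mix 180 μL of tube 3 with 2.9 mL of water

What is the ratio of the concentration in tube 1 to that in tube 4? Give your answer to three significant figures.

3.01 × 10^3

Step 1: 5 mL + 57.5 mL = 62.5 mL total → factor 62.5/5 = 12.5
Step 2: 220 μL brought to 3.1 mL → factor 3100/220 = 14.091
Step 3: 1.2 mL + 13.8 mL = 15 mL total → factor 15/1.2 = 12.5
Step 4: 180 μL + 2.9 mL = 3080 μL total → factor 3080/180 = 17.111
Dilution factor to tube 1 = 12.5; to tube 4 = 37674
[tube 1]/[tube 4] = (factor to tube 4)/(factor to tube 1) = 37674/12.5 = 3.01 × 10^3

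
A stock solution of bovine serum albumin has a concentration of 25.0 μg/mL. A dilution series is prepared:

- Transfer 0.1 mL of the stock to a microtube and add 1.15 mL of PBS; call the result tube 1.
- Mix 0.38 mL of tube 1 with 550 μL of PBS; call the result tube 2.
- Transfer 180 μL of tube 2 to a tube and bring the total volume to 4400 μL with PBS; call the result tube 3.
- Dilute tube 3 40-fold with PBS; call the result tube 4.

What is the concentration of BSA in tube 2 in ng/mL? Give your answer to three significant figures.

Step 1: 0.1 mL + 1.15 mL = 1.25 mL total → factor 1.25/0.1 = 12.5
Step 2: 0.38 mL + 550 μL = 0.93 mL total → factor 0.93/0.38 = 2.4474
Dilution factor through tube 2 = 12.5 × 2.4474 = 30.592
[tube 2] = 25.0 μg/mL / 30.592 = 0.8172 μg/mL = 817 ng/mL

817 ng/mL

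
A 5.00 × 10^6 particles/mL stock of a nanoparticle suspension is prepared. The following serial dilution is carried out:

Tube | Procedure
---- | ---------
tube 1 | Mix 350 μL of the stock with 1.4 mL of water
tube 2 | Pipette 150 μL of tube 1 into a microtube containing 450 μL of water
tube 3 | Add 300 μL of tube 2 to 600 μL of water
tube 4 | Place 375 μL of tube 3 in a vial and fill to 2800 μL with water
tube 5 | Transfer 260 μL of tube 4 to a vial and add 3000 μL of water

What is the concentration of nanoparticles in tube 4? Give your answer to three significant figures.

1.12 × 10^4 particles/mL

Step 1: 350 μL + 1.4 mL = 1750 μL total → factor 1750/350 = 5
Step 2: 150 μL + 450 μL = 600 μL total → factor 600/150 = 4
Step 3: 300 μL + 600 μL = 900 μL total → factor 900/300 = 3
Step 4: 375 μL brought to 2800 μL → factor 2800/375 = 7.4667
Dilution factor through tube 4 = 5 × 4 × 3 × 7.4667 = 448
[tube 4] = 5.00 × 10^6 particles/mL / 448 = 1.12 × 10^4 particles/mL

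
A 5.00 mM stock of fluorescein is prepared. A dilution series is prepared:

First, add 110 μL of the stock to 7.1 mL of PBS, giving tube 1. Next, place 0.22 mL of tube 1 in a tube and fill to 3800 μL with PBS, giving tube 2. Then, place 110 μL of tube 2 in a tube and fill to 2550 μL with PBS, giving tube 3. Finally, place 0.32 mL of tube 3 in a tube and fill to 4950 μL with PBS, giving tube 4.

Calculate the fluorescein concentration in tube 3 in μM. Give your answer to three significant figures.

0.191 μM

Step 1: 110 μL + 7.1 mL = 7210 μL total → factor 7210/110 = 65.545
Step 2: 0.22 mL brought to 3800 μL → factor 3.8/0.22 = 17.273
Step 3: 110 μL brought to 2550 μL → factor 2550/110 = 23.182
Dilution factor through tube 3 = 65.545 × 17.273 × 23.182 = 26245
[tube 3] = 5.00 mM / 26245 = 0.0001905 mM = 0.191 μM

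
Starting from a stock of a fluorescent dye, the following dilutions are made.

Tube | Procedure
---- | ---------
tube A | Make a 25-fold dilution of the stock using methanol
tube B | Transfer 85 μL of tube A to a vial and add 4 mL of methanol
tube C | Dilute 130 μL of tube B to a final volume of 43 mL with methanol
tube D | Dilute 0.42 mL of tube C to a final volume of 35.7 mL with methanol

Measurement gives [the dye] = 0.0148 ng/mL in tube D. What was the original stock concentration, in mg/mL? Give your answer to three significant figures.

Step 1: 25-fold → factor 25
Step 2: 85 μL + 4 mL = 4085 μL total → factor 4085/85 = 48.059
Step 3: 130 μL brought to 43 mL → factor 43000/130 = 330.77
Step 4: 0.42 mL brought to 35.7 mL → factor 35.7/0.42 = 85
Overall dilution factor = 25 × 48.059 × 330.77 × 85 = 3.378 × 10^7
Stock = 0.0148 ng/mL × 3.378 × 10^7 = 4.999 × 10^5 ng/mL = 0.500 mg/mL

0.500 mg/mL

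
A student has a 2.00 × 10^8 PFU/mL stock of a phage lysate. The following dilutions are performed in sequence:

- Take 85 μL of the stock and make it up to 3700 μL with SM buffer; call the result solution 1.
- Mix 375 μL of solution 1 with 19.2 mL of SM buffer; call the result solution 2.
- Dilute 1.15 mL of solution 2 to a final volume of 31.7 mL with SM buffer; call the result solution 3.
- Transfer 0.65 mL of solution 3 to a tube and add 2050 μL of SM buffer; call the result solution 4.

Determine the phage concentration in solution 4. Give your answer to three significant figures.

Step 1: 85 μL brought to 3700 μL → factor 3700/85 = 43.529
Step 2: 375 μL + 19.2 mL = 19575 μL total → factor 19575/375 = 52.2
Step 3: 1.15 mL brought to 31.7 mL → factor 31.7/1.15 = 27.565
Step 4: 0.65 mL + 2050 μL = 2.7 mL total → factor 2.7/0.65 = 4.1538
Overall dilution factor = 43.529 × 52.2 × 27.565 × 4.1538 = 2.6017 × 10^5
Final = 2.00 × 10^8 PFU/mL / 2.6017 × 10^5 = 769 PFU/mL

769 PFU/mL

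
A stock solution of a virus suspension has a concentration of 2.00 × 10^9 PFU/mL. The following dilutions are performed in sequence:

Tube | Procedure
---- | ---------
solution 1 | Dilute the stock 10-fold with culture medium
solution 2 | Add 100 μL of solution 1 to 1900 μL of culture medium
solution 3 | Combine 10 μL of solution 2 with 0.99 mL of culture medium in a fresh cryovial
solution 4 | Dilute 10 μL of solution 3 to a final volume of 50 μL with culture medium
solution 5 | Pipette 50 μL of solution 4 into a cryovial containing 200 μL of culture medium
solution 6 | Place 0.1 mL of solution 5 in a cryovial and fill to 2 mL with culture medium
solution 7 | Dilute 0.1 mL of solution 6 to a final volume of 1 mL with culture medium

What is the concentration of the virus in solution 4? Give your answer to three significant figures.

2.00 × 10^4 PFU/mL

Step 1: 10-fold → factor 10
Step 2: 100 μL + 1900 μL = 2000 μL total → factor 2000/100 = 20
Step 3: 10 μL + 0.99 mL = 1000 μL total → factor 1000/10 = 100
Step 4: 10 μL brought to 50 μL → factor 50/10 = 5
Dilution factor through solution 4 = 10 × 20 × 100 × 5 = 1 × 10^5
[solution 4] = 2.00 × 10^9 PFU/mL / 1 × 10^5 = 2.00 × 10^4 PFU/mL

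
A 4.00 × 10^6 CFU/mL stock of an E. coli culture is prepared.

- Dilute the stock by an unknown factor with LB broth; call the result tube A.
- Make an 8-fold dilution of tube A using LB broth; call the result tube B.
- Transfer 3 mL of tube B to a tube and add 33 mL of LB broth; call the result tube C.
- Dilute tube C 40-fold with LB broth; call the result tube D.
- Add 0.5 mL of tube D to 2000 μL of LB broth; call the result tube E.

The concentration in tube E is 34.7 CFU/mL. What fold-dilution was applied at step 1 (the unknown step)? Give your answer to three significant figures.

Step 1: unknown factor x
Step 2: 8-fold → factor 8
Step 3: 3 mL + 33 mL = 36 mL total → factor 36/3 = 12
Step 4: 40-fold → factor 40
Step 5: 0.5 mL + 2000 μL = 2.5 mL total → factor 2.5/0.5 = 5
Product of known-step factors = 19200
Overall factor = 4.00 × 10^6 CFU/mL / (34.7 CFU/mL) = 1.1527 × 10^5
x = 1.1527 × 10^5 / 19200 = 6.00

6.00-fold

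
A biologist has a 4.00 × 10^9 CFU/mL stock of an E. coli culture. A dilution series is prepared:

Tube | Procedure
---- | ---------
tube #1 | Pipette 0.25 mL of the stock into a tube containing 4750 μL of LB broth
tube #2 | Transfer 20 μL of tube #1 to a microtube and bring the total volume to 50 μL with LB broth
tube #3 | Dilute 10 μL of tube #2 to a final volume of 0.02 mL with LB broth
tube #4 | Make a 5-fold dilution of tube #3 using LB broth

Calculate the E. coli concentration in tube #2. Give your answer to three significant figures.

8.00 × 10^7 CFU/mL

Step 1: 0.25 mL + 4750 μL = 5 mL total → factor 5/0.25 = 20
Step 2: 20 μL brought to 50 μL → factor 50/20 = 2.5
Dilution factor through tube #2 = 20 × 2.5 = 50
[tube #2] = 4.00 × 10^9 CFU/mL / 50 = 8.00 × 10^7 CFU/mL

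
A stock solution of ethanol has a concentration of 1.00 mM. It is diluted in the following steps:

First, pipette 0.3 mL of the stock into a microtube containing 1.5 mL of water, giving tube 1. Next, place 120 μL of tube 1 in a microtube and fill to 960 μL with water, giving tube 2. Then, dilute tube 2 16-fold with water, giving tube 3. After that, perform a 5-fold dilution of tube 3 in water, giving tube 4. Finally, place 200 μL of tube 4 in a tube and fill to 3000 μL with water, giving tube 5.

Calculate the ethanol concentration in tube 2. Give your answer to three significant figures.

Step 1: 0.3 mL + 1.5 mL = 1.8 mL total → factor 1.8/0.3 = 6
Step 2: 120 μL brought to 960 μL → factor 960/120 = 8
Dilution factor through tube 2 = 6 × 8 = 48
[tube 2] = 1.00 mM / 48 = 0.0208 mM

0.0208 mM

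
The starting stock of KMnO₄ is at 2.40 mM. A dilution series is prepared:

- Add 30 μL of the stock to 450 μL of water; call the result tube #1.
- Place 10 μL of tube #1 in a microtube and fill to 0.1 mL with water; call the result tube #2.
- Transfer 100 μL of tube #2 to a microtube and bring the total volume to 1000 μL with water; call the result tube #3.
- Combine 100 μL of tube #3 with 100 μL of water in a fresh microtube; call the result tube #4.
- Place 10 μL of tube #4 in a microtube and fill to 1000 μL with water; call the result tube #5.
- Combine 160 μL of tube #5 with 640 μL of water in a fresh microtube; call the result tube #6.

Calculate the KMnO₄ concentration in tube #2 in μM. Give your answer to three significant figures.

Step 1: 30 μL + 450 μL = 480 μL total → factor 480/30 = 16
Step 2: 10 μL brought to 0.1 mL → factor 100/10 = 10
Dilution factor through tube #2 = 16 × 10 = 160
[tube #2] = 2.40 mM / 160 = 0.01500 mM = 15.0 μM

15.0 μM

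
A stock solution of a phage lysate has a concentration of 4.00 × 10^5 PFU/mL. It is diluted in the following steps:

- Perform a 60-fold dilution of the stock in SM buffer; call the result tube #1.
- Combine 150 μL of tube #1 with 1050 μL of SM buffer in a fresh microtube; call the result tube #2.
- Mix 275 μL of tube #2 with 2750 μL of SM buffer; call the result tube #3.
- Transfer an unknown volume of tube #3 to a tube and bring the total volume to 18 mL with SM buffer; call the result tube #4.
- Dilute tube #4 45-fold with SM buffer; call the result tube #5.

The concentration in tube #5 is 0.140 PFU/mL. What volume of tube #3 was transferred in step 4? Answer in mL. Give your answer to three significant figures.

Step 1: 60-fold → factor 60
Step 2: 150 μL + 1050 μL = 1200 μL total → factor 1200/150 = 8
Step 3: 275 μL + 2750 μL = 3025 μL total → factor 3025/275 = 11
Step 4: v brought to 18 mL → factor = 18 mL/v
Step 5: 45-fold → factor 45
Product of known-step factors = 2.376 × 10^5
Overall factor = 4.00 × 10^5 PFU/mL / (0.140 PFU/mL) = 2.8571 × 10^6
Step-4 factor = 2.8571 × 10^6 / 2.376 × 10^5 = 12.025
v = 18 mL / 12.025 = 1.50 mL

1.50 mL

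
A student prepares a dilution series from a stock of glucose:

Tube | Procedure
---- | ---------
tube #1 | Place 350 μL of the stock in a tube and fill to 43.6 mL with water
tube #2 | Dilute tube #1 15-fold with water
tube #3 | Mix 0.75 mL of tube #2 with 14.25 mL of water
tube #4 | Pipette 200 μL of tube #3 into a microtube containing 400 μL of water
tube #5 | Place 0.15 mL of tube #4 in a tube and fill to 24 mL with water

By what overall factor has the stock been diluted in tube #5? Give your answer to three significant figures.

Step 1: 350 μL brought to 43.6 mL → factor 43600/350 = 124.57
Step 2: 15-fold → factor 15
Step 3: 0.75 mL + 14.25 mL = 15 mL total → factor 15/0.75 = 20
Step 4: 200 μL + 400 μL = 600 μL total → factor 600/200 = 3
Step 5: 0.15 mL brought to 24 mL → factor 24/0.15 = 160
Overall dilution factor = 124.57 × 15 × 20 × 3 × 160 = 1.7938 × 10^7

1.79 × 10^7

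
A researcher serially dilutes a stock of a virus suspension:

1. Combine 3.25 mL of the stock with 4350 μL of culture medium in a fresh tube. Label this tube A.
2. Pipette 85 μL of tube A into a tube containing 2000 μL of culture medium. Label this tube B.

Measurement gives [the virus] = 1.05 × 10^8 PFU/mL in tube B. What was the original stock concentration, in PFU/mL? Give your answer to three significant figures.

6.02 × 10^9 PFU/mL

Step 1: 3.25 mL + 4350 μL = 7.6 mL total → factor 7.6/3.25 = 2.3385
Step 2: 85 μL + 2000 μL = 2085 μL total → factor 2085/85 = 24.529
Overall dilution factor = 2.3385 × 24.529 = 57.361
Stock = 1.05 × 10^8 PFU/mL × 57.361 = 6.02 × 10^9 PFU/mL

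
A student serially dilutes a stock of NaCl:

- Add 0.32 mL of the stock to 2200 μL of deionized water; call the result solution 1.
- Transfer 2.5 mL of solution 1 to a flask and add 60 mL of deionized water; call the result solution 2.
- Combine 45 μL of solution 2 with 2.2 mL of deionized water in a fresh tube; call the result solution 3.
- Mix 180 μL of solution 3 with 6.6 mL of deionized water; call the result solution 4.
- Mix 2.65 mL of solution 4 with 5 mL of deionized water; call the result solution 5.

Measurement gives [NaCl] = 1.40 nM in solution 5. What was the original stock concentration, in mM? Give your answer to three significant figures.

Step 1: 0.32 mL + 2200 μL = 2.52 mL total → factor 2.52/0.32 = 7.875
Step 2: 2.5 mL + 60 mL = 62.5 mL total → factor 62.5/2.5 = 25
Step 3: 45 μL + 2.2 mL = 2245 μL total → factor 2245/45 = 49.889
Step 4: 180 μL + 6.6 mL = 6780 μL total → factor 6780/180 = 37.667
Step 5: 2.65 mL + 5 mL = 7.65 mL total → factor 7.65/2.65 = 2.8868
Overall dilution factor = 7.875 × 25 × 49.889 × 37.667 × 2.8868 = 1.068 × 10^6
Stock = 1.40 nM × 1.068 × 10^6 = 1.495 × 10^6 nM = 1.50 mM

1.50 mM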